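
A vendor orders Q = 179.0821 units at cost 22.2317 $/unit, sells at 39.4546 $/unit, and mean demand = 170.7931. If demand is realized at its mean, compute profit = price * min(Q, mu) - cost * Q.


Sales at mu = min(179.0821, 170.7931) = 170.7931
Revenue = 39.4546 * 170.7931 = 6738.5734
Total cost = 22.2317 * 179.0821 = 3981.2995
Profit = 6738.5734 - 3981.2995 = 2757.2739

2757.2739 $


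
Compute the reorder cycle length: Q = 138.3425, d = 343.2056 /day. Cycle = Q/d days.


Cycle = 138.3425 / 343.2056 = 0.4031

0.4031 days


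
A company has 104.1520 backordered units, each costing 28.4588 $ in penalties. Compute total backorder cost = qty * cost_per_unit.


Total = 104.1520 * 28.4588 = 2964.0409

2964.0409 $


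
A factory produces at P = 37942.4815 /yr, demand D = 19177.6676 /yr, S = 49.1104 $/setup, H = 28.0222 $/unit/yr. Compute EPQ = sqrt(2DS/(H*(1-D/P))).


1 - D/P = 1 - 0.5054 = 0.4946
H*(1-D/P) = 13.8586
2DS = 1883645.8538
EPQ = sqrt(135918.4756) = 368.6712

368.6712 units


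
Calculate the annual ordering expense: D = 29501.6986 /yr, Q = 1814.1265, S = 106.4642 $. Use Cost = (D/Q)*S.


Number of orders = D/Q = 16.2622
Cost = 16.2622 * 106.4642 = 1731.3427

1731.3427 $/yr


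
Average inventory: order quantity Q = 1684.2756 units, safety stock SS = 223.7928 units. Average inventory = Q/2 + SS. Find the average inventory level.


Q/2 = 842.1378
Avg = 842.1378 + 223.7928 = 1065.9306

1065.9306 units


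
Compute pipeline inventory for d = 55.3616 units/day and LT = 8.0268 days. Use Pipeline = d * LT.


Pipeline = 55.3616 * 8.0268 = 444.3765

444.3765 units


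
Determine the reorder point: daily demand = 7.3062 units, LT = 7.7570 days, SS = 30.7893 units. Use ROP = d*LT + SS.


d*LT = 7.3062 * 7.7570 = 56.6742
ROP = 56.6742 + 30.7893 = 87.4635

87.4635 units


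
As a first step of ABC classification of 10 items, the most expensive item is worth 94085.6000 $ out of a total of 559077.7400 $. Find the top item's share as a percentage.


Top item = 94085.6000
Total = 559077.7400
Percentage = 94085.6000 / 559077.7400 * 100 = 16.8287

16.8287%


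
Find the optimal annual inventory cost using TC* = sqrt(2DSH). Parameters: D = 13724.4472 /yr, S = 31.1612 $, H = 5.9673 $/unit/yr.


2*D*S*H = 5104073.2951
TC* = sqrt(5104073.2951) = 2259.2196

2259.2196 $/yr


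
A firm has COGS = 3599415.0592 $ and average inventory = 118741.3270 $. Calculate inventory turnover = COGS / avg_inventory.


Turnover = 3599415.0592 / 118741.3270 = 30.3131

30.3131


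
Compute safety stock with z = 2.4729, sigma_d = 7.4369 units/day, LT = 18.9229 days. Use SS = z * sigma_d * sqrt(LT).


sqrt(LT) = sqrt(18.9229) = 4.3500
SS = 2.4729 * 7.4369 * 4.3500 = 80.0004

80.0004 units


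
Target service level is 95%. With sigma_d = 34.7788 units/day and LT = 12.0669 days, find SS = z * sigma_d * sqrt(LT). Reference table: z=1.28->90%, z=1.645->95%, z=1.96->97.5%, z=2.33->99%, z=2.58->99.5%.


From the table, SL = 95% corresponds to z = 1.645
sqrt(LT) = sqrt(12.0669) = 3.4737
SS = 1.645 * 34.7788 * 3.4737 = 198.7368

198.7368 units


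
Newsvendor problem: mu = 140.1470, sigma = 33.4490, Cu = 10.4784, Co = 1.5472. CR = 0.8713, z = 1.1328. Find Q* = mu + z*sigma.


CR = Cu/(Cu+Co) = 10.4784/(10.4784+1.5472) = 0.8713
z = 1.1328
Q* = 140.1470 + 1.1328 * 33.4490 = 178.0380

178.0380 units


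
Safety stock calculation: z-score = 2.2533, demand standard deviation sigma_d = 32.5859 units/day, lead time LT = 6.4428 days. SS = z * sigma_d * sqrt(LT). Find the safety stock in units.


sqrt(LT) = sqrt(6.4428) = 2.5383
SS = 2.2533 * 32.5859 * 2.5383 = 186.3743

186.3743 units


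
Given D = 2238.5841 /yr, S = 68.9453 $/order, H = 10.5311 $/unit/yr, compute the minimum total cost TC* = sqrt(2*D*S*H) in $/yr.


2*D*S*H = 3250736.8382
TC* = sqrt(3250736.8382) = 1802.9800

1802.9800 $/yr


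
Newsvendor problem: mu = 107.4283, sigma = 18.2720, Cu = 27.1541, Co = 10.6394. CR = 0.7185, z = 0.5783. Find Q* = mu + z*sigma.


CR = Cu/(Cu+Co) = 27.1541/(27.1541+10.6394) = 0.7185
z = 0.5783
Q* = 107.4283 + 0.5783 * 18.2720 = 117.9950

117.9950 units


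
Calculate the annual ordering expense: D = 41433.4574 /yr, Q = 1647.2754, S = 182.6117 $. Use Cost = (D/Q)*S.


Number of orders = D/Q = 25.1527
Cost = 25.1527 * 182.6117 = 4593.1810

4593.1810 $/yr


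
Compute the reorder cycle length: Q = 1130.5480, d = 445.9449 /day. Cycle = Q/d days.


Cycle = 1130.5480 / 445.9449 = 2.5352

2.5352 days


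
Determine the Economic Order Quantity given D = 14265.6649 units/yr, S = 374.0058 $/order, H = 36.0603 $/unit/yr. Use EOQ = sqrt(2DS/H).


2*D*S = 2 * 14265.6649 * 374.0058 = 10670882.8269
2*D*S/H = 295917.7496
EOQ = sqrt(295917.7496) = 543.9832

543.9832 units


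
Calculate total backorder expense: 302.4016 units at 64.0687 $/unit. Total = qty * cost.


Total = 302.4016 * 64.0687 = 19374.4774

19374.4774 $


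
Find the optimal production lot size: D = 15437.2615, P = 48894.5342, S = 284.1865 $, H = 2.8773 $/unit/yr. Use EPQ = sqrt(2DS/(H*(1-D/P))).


1 - D/P = 1 - 0.3157 = 0.6843
H*(1-D/P) = 1.9689
2DS = 8774122.6305
EPQ = sqrt(4456442.7452) = 2111.0288

2111.0288 units


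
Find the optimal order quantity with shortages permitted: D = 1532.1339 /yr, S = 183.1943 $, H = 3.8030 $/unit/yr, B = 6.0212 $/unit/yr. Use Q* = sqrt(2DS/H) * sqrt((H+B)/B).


sqrt(2DS/H) = 384.1990
sqrt((H+B)/B) = 1.2773
Q* = 384.1990 * 1.2773 = 490.7533

490.7533 units


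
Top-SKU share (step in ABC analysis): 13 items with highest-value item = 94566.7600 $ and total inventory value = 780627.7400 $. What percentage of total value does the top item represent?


Top item = 94566.7600
Total = 780627.7400
Percentage = 94566.7600 / 780627.7400 * 100 = 12.1142

12.1142%


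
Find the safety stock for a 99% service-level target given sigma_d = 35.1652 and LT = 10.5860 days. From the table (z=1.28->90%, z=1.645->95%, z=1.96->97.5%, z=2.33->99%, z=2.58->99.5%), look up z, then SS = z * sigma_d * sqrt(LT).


From the table, SL = 99% corresponds to z = 2.33
sqrt(LT) = sqrt(10.5860) = 3.2536
SS = 2.33 * 35.1652 * 3.2536 = 266.5845

266.5845 units


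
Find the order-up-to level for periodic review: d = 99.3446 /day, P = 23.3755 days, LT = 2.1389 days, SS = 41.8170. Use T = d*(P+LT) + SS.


P + LT = 25.5144
d*(P+LT) = 99.3446 * 25.5144 = 2534.7179
T = 2534.7179 + 41.8170 = 2576.5349

2576.5349 units


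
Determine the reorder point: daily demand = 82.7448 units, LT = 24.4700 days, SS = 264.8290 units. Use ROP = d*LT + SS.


d*LT = 82.7448 * 24.4700 = 2024.7653
ROP = 2024.7653 + 264.8290 = 2289.5943

2289.5943 units


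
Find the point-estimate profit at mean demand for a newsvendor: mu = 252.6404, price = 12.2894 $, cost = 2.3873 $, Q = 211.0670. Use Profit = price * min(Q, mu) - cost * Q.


Sales at mu = min(211.0670, 252.6404) = 211.0670
Revenue = 12.2894 * 211.0670 = 2593.8868
Total cost = 2.3873 * 211.0670 = 503.8802
Profit = 2593.8868 - 503.8802 = 2090.0065

2090.0065 $


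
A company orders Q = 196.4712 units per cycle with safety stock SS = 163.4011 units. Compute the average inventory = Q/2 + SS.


Q/2 = 98.2356
Avg = 98.2356 + 163.4011 = 261.6367

261.6367 units


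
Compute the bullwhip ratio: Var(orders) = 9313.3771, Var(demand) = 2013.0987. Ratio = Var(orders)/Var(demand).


BW = 9313.3771 / 2013.0987 = 4.6264

4.6264


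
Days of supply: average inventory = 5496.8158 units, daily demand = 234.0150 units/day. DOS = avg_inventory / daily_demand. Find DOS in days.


DOS = 5496.8158 / 234.0150 = 23.4892

23.4892 days


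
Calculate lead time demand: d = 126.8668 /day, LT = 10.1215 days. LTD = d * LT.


LTD = 126.8668 * 10.1215 = 1284.0823

1284.0823 units


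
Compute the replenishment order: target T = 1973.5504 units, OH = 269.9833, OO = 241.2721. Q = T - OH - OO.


Inventory position = OH + OO = 269.9833 + 241.2721 = 511.2554
Q = 1973.5504 - 511.2554 = 1462.2950

1462.2950 units


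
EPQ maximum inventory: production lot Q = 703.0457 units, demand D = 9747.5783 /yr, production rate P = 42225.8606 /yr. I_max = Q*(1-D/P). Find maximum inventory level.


D/P = 0.2308
1 - D/P = 0.7692
I_max = 703.0457 * 0.7692 = 540.7520

540.7520 units


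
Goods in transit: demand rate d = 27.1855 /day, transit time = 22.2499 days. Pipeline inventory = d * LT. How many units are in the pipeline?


Pipeline = 27.1855 * 22.2499 = 604.8747

604.8747 units


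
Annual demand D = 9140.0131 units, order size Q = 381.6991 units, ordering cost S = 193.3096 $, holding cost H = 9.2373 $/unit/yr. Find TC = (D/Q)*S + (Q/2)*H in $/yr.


Ordering cost = D*S/Q = 4628.9139
Holding cost = Q*H/2 = 1762.9345
TC = 4628.9139 + 1762.9345 = 6391.8485

6391.8485 $/yr


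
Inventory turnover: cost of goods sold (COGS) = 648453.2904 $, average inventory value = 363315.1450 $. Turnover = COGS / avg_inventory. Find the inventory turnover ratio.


Turnover = 648453.2904 / 363315.1450 = 1.7848

1.7848


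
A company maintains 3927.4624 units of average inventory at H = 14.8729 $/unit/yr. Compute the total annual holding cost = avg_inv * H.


Cost = 3927.4624 * 14.8729 = 58412.7555

58412.7555 $/yr


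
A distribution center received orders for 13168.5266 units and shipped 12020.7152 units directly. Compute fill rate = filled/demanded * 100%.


FR = 12020.7152 / 13168.5266 * 100 = 91.2837

91.2837%


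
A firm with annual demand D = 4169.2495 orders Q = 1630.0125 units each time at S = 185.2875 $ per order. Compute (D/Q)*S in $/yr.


Number of orders = D/Q = 2.5578
Cost = 2.5578 * 185.2875 = 473.9288

473.9288 $/yr


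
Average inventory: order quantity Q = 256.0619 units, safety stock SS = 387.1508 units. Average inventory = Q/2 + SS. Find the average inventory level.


Q/2 = 128.0309
Avg = 128.0309 + 387.1508 = 515.1817

515.1817 units


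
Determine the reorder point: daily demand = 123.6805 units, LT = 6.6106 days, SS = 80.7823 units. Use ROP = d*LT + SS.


d*LT = 123.6805 * 6.6106 = 817.6023
ROP = 817.6023 + 80.7823 = 898.3846

898.3846 units


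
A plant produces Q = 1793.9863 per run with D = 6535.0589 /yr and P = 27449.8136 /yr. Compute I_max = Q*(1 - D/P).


D/P = 0.2381
1 - D/P = 0.7619
I_max = 1793.9863 * 0.7619 = 1366.8866

1366.8866 units


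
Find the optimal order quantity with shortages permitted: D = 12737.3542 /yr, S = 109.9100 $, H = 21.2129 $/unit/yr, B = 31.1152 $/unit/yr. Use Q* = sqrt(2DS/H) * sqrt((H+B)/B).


sqrt(2DS/H) = 363.3065
sqrt((H+B)/B) = 1.2968
Q* = 363.3065 * 1.2968 = 471.1448

471.1448 units


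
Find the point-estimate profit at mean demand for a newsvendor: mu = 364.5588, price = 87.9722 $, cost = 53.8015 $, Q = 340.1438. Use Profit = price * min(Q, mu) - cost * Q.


Sales at mu = min(340.1438, 364.5588) = 340.1438
Revenue = 87.9722 * 340.1438 = 29923.1984
Total cost = 53.8015 * 340.1438 = 18300.2467
Profit = 29923.1984 - 18300.2467 = 11622.9517

11622.9517 $


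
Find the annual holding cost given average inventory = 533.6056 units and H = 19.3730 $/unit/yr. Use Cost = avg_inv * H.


Cost = 533.6056 * 19.3730 = 10337.5413

10337.5413 $/yr


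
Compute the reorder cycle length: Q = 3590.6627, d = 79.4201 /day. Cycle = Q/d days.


Cycle = 3590.6627 / 79.4201 = 45.2110

45.2110 days


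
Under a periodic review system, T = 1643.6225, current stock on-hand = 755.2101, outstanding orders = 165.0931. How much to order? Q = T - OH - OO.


Inventory position = OH + OO = 755.2101 + 165.0931 = 920.3032
Q = 1643.6225 - 920.3032 = 723.3193

723.3193 units


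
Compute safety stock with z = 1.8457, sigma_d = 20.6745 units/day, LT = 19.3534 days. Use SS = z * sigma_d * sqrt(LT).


sqrt(LT) = sqrt(19.3534) = 4.3992
SS = 1.8457 * 20.6745 * 4.3992 = 167.8706

167.8706 units


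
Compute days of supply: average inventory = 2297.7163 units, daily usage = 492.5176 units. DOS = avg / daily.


DOS = 2297.7163 / 492.5176 = 4.6652

4.6652 days


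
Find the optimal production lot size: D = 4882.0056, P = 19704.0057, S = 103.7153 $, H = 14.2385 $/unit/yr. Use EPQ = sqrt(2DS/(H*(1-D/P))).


1 - D/P = 1 - 0.2478 = 0.7522
H*(1-D/P) = 10.7107
2DS = 1012677.3508
EPQ = sqrt(94548.4840) = 307.4874

307.4874 units


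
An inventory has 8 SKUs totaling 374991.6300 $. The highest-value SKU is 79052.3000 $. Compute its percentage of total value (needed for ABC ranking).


Top item = 79052.3000
Total = 374991.6300
Percentage = 79052.3000 / 374991.6300 * 100 = 21.0811

21.0811%


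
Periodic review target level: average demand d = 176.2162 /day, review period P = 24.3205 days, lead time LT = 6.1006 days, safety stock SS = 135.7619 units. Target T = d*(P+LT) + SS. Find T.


P + LT = 30.4211
d*(P+LT) = 176.2162 * 30.4211 = 5360.6906
T = 5360.6906 + 135.7619 = 5496.4525

5496.4525 units


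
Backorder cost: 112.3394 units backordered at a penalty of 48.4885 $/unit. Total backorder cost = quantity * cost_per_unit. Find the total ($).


Total = 112.3394 * 48.4885 = 5447.1690

5447.1690 $


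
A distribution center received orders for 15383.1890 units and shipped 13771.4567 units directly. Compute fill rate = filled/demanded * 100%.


FR = 13771.4567 / 15383.1890 * 100 = 89.5228

89.5228%


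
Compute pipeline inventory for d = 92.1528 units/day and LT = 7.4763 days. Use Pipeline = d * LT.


Pipeline = 92.1528 * 7.4763 = 688.9620

688.9620 units


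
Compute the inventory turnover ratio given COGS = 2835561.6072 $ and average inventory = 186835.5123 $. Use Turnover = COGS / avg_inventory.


Turnover = 2835561.6072 / 186835.5123 = 15.1768

15.1768


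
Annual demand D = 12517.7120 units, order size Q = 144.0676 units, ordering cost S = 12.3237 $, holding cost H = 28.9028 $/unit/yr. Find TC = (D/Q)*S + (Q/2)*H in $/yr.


Ordering cost = D*S/Q = 1070.7788
Holding cost = Q*H/2 = 2081.9785
TC = 1070.7788 + 2081.9785 = 3152.7573

3152.7573 $/yr


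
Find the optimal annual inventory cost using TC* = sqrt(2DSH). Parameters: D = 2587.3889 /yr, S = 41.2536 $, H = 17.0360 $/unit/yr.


2*D*S*H = 3636814.8443
TC* = sqrt(3636814.8443) = 1907.0435

1907.0435 $/yr


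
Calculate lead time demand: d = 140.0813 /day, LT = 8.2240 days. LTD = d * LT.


LTD = 140.0813 * 8.2240 = 1152.0286

1152.0286 units


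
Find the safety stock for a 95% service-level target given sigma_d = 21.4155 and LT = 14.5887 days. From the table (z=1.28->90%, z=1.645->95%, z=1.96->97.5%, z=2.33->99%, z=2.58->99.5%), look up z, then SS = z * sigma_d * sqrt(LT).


From the table, SL = 95% corresponds to z = 1.645
sqrt(LT) = sqrt(14.5887) = 3.8195
SS = 1.645 * 21.4155 * 3.8195 = 134.5558

134.5558 units


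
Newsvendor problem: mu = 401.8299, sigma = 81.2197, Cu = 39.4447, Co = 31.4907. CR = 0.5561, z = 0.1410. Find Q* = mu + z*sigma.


CR = Cu/(Cu+Co) = 39.4447/(39.4447+31.4907) = 0.5561
z = 0.1410
Q* = 401.8299 + 0.1410 * 81.2197 = 413.2819

413.2819 units


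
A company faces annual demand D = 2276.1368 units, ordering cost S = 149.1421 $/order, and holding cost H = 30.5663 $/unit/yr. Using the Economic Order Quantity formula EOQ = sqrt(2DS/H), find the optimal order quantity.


2*D*S = 2 * 2276.1368 * 149.1421 = 678935.6445
2*D*S/H = 22211.9015
EOQ = sqrt(22211.9015) = 149.0366

149.0366 units


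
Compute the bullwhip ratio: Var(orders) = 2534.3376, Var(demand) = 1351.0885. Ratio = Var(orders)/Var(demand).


BW = 2534.3376 / 1351.0885 = 1.8758

1.8758


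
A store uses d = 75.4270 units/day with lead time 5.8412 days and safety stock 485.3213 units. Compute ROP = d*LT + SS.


d*LT = 75.4270 * 5.8412 = 440.5842
ROP = 440.5842 + 485.3213 = 925.9055

925.9055 units


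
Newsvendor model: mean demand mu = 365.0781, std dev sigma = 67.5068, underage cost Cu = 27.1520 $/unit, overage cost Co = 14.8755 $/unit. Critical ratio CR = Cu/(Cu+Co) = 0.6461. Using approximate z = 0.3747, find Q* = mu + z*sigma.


CR = Cu/(Cu+Co) = 27.1520/(27.1520+14.8755) = 0.6461
z = 0.3747
Q* = 365.0781 + 0.3747 * 67.5068 = 390.3729

390.3729 units


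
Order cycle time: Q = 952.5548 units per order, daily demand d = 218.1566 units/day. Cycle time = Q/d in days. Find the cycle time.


Cycle = 952.5548 / 218.1566 = 4.3664

4.3664 days


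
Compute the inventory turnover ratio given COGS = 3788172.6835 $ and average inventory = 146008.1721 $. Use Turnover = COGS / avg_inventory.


Turnover = 3788172.6835 / 146008.1721 = 25.9449

25.9449


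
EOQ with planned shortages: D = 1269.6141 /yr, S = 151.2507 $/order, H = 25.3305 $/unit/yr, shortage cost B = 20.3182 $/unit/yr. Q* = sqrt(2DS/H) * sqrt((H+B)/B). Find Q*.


sqrt(2DS/H) = 123.1339
sqrt((H+B)/B) = 1.4989
Q* = 123.1339 * 1.4989 = 184.5650

184.5650 units


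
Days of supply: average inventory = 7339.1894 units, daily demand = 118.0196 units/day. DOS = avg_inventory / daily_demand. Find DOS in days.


DOS = 7339.1894 / 118.0196 = 62.1862

62.1862 days


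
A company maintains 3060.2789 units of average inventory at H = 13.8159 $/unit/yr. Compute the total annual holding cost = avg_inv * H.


Cost = 3060.2789 * 13.8159 = 42280.5073

42280.5073 $/yr


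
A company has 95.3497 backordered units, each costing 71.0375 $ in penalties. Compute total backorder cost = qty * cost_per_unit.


Total = 95.3497 * 71.0375 = 6773.4043

6773.4043 $


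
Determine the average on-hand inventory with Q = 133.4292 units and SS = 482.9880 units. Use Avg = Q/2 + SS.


Q/2 = 66.7146
Avg = 66.7146 + 482.9880 = 549.7026

549.7026 units


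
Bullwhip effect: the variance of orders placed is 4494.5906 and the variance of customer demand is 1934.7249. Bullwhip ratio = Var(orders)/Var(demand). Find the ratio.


BW = 4494.5906 / 1934.7249 = 2.3231

2.3231


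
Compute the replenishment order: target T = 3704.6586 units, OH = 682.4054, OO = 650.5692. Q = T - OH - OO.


Inventory position = OH + OO = 682.4054 + 650.5692 = 1332.9746
Q = 3704.6586 - 1332.9746 = 2371.6840

2371.6840 units


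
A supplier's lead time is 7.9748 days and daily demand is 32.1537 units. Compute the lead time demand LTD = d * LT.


LTD = 32.1537 * 7.9748 = 256.4193

256.4193 units


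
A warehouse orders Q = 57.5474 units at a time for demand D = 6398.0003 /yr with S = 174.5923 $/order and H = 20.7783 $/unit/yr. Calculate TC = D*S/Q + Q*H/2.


Ordering cost = D*S/Q = 19410.8090
Holding cost = Q*H/2 = 597.8686
TC = 19410.8090 + 597.8686 = 20008.6775

20008.6775 $/yr


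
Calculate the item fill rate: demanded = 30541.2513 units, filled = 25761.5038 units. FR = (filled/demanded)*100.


FR = 25761.5038 / 30541.2513 * 100 = 84.3499

84.3499%


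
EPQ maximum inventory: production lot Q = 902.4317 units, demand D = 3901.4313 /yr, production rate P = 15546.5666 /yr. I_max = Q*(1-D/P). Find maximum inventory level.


D/P = 0.2510
1 - D/P = 0.7490
I_max = 902.4317 * 0.7490 = 675.9653

675.9653 units


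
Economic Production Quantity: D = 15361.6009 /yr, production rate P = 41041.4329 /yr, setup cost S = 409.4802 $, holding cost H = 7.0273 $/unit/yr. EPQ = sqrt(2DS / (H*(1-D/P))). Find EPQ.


1 - D/P = 1 - 0.3743 = 0.6257
H*(1-D/P) = 4.3970
2DS = 12580542.8177
EPQ = sqrt(2861153.9259) = 1691.4946

1691.4946 units


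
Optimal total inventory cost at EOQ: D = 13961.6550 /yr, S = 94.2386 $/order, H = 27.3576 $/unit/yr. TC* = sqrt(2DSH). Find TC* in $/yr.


2*D*S*H = 71990256.1500
TC* = sqrt(71990256.1500) = 8484.7072

8484.7072 $/yr


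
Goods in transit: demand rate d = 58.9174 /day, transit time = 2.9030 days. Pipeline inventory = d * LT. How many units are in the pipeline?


Pipeline = 58.9174 * 2.9030 = 171.0372

171.0372 units


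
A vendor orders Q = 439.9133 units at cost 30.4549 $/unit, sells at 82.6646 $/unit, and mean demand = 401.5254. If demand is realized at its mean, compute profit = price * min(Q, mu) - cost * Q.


Sales at mu = min(439.9133, 401.5254) = 401.5254
Revenue = 82.6646 * 401.5254 = 33191.9366
Total cost = 30.4549 * 439.9133 = 13397.5156
Profit = 33191.9366 - 13397.5156 = 19794.4210

19794.4210 $


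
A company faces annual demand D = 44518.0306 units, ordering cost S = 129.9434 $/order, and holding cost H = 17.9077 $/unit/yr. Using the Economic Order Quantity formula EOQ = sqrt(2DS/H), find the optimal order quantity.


2*D*S = 2 * 44518.0306 * 129.9434 = 11569648.5149
2*D*S/H = 646071.1602
EOQ = sqrt(646071.1602) = 803.7855

803.7855 units


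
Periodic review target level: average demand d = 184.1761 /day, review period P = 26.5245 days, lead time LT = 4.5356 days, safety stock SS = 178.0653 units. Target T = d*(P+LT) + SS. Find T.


P + LT = 31.0601
d*(P+LT) = 184.1761 * 31.0601 = 5720.5281
T = 5720.5281 + 178.0653 = 5898.5934

5898.5934 units


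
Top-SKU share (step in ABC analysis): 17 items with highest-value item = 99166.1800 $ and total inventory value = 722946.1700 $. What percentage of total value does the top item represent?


Top item = 99166.1800
Total = 722946.1700
Percentage = 99166.1800 / 722946.1700 * 100 = 13.7170

13.7170%


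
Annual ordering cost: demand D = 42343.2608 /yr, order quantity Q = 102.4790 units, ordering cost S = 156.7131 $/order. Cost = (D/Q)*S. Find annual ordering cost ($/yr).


Number of orders = D/Q = 413.1896
Cost = 413.1896 * 156.7131 = 64752.2289

64752.2289 $/yr


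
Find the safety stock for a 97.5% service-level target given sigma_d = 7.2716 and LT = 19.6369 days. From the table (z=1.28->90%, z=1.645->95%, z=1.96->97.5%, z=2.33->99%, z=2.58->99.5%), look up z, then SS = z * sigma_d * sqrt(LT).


From the table, SL = 97.5% corresponds to z = 1.96
sqrt(LT) = sqrt(19.6369) = 4.4314
SS = 1.96 * 7.2716 * 4.4314 = 63.1571

63.1571 units


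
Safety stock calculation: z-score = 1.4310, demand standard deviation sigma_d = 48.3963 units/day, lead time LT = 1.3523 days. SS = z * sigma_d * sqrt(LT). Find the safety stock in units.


sqrt(LT) = sqrt(1.3523) = 1.1629
SS = 1.4310 * 48.3963 * 1.1629 = 80.5357

80.5357 units


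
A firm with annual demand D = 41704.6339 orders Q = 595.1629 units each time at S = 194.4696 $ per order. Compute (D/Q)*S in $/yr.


Number of orders = D/Q = 70.0726
Cost = 70.0726 * 194.4696 = 13626.9977

13626.9977 $/yr


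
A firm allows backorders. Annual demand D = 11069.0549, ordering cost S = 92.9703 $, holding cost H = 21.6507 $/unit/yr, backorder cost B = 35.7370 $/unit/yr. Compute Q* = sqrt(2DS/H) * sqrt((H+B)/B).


sqrt(2DS/H) = 308.3233
sqrt((H+B)/B) = 1.2672
Q* = 308.3233 * 1.2672 = 390.7120

390.7120 units


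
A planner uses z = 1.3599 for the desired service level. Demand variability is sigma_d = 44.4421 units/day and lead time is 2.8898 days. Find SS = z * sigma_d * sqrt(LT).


sqrt(LT) = sqrt(2.8898) = 1.6999
SS = 1.3599 * 44.4421 * 1.6999 = 102.7390

102.7390 units


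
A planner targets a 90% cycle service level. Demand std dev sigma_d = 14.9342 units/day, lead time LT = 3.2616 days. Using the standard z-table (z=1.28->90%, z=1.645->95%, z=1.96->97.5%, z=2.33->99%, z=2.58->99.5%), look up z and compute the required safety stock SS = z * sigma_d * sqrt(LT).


From the table, SL = 90% corresponds to z = 1.28
sqrt(LT) = sqrt(3.2616) = 1.8060
SS = 1.28 * 14.9342 * 1.8060 = 34.5229

34.5229 units


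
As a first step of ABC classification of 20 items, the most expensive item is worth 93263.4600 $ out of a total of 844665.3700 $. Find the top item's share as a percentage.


Top item = 93263.4600
Total = 844665.3700
Percentage = 93263.4600 / 844665.3700 * 100 = 11.0415

11.0415%


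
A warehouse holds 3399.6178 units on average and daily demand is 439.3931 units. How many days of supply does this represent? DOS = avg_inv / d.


DOS = 3399.6178 / 439.3931 = 7.7371

7.7371 days


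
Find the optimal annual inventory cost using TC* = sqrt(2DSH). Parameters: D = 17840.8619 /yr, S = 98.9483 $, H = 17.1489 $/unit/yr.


2*D*S*H = 60546693.6645
TC* = sqrt(60546693.6645) = 7781.1756

7781.1756 $/yr


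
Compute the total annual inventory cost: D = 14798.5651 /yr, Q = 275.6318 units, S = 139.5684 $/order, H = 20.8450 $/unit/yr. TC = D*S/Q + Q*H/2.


Ordering cost = D*S/Q = 7493.3736
Holding cost = Q*H/2 = 2872.7724
TC = 7493.3736 + 2872.7724 = 10366.1460

10366.1460 $/yr


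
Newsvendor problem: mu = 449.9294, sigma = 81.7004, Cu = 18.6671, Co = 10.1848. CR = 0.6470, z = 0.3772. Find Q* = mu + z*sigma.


CR = Cu/(Cu+Co) = 18.6671/(18.6671+10.1848) = 0.6470
z = 0.3772
Q* = 449.9294 + 0.3772 * 81.7004 = 480.7468

480.7468 units


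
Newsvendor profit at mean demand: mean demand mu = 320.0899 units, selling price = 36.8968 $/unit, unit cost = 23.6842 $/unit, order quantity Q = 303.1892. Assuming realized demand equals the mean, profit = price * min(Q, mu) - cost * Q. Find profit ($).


Sales at mu = min(303.1892, 320.0899) = 303.1892
Revenue = 36.8968 * 303.1892 = 11186.7113
Total cost = 23.6842 * 303.1892 = 7180.7937
Profit = 11186.7113 - 7180.7937 = 4005.9176

4005.9176 $


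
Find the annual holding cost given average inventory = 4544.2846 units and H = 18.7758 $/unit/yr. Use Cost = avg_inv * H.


Cost = 4544.2846 * 18.7758 = 85322.5788

85322.5788 $/yr


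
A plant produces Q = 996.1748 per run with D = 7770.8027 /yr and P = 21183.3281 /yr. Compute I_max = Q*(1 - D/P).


D/P = 0.3668
1 - D/P = 0.6332
I_max = 996.1748 * 0.6332 = 630.7422

630.7422 units


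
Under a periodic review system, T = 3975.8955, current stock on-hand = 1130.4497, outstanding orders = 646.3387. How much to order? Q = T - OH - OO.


Inventory position = OH + OO = 1130.4497 + 646.3387 = 1776.7884
Q = 3975.8955 - 1776.7884 = 2199.1071

2199.1071 units


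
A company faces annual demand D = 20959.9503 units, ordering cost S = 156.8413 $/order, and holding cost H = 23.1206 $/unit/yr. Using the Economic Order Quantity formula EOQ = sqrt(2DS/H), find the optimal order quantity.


2*D*S = 2 * 20959.9503 * 156.8413 = 6574771.7060
2*D*S/H = 284368.5590
EOQ = sqrt(284368.5590) = 533.2622

533.2622 units


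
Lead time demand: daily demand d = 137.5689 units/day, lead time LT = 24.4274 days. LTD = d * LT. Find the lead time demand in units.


LTD = 137.5689 * 24.4274 = 3360.4505

3360.4505 units


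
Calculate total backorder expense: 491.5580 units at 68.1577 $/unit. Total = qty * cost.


Total = 491.5580 * 68.1577 = 33503.4627

33503.4627 $


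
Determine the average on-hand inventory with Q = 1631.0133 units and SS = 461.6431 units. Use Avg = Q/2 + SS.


Q/2 = 815.5067
Avg = 815.5067 + 461.6431 = 1277.1498

1277.1498 units


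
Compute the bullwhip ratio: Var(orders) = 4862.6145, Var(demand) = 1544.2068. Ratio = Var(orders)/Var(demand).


BW = 4862.6145 / 1544.2068 = 3.1489

3.1489


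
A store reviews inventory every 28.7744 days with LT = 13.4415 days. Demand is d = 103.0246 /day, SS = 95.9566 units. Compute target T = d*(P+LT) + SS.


P + LT = 42.2159
d*(P+LT) = 103.0246 * 42.2159 = 4349.2762
T = 4349.2762 + 95.9566 = 4445.2328

4445.2328 units


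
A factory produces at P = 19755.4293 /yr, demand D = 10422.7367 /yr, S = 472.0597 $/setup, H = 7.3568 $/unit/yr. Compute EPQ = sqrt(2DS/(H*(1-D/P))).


1 - D/P = 1 - 0.5276 = 0.4724
H*(1-D/P) = 3.4754
2DS = 9840307.9196
EPQ = sqrt(2831387.1011) = 1682.6726

1682.6726 units


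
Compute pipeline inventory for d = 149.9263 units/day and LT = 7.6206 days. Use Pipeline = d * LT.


Pipeline = 149.9263 * 7.6206 = 1142.5284

1142.5284 units


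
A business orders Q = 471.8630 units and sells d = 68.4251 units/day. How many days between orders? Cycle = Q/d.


Cycle = 471.8630 / 68.4251 = 6.8961

6.8961 days


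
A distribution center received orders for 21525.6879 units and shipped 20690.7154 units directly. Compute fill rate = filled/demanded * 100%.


FR = 20690.7154 / 21525.6879 * 100 = 96.1210

96.1210%


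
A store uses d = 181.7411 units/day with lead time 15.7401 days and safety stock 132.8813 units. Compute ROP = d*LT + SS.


d*LT = 181.7411 * 15.7401 = 2860.6231
ROP = 2860.6231 + 132.8813 = 2993.5044

2993.5044 units


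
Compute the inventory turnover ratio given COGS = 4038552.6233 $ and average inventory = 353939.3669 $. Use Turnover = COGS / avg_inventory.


Turnover = 4038552.6233 / 353939.3669 = 11.4103

11.4103


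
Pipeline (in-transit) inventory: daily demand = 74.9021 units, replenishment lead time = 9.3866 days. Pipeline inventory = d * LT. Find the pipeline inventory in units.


Pipeline = 74.9021 * 9.3866 = 703.0761

703.0761 units


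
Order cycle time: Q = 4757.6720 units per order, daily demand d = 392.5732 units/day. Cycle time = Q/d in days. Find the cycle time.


Cycle = 4757.6720 / 392.5732 = 12.1192

12.1192 days


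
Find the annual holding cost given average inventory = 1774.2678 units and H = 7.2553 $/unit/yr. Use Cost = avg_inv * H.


Cost = 1774.2678 * 7.2553 = 12872.8452

12872.8452 $/yr


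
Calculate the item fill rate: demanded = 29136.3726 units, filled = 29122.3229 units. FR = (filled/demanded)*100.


FR = 29122.3229 / 29136.3726 * 100 = 99.9518

99.9518%


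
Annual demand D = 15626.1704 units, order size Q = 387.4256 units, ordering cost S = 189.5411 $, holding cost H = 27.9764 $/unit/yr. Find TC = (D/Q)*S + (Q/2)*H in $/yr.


Ordering cost = D*S/Q = 7644.8266
Holding cost = Q*H/2 = 5419.3868
TC = 7644.8266 + 5419.3868 = 13064.2134

13064.2134 $/yr


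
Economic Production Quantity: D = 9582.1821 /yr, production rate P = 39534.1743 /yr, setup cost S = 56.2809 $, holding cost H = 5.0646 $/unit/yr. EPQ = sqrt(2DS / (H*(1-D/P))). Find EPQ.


1 - D/P = 1 - 0.2424 = 0.7576
H*(1-D/P) = 3.8371
2DS = 1078587.6651
EPQ = sqrt(281097.6775) = 530.1865

530.1865 units


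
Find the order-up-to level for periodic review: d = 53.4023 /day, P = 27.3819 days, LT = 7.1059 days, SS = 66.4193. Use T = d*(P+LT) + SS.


P + LT = 34.4878
d*(P+LT) = 53.4023 * 34.4878 = 1841.7278
T = 1841.7278 + 66.4193 = 1908.1471

1908.1471 units


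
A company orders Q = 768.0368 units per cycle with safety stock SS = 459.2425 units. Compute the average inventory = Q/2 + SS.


Q/2 = 384.0184
Avg = 384.0184 + 459.2425 = 843.2609

843.2609 units


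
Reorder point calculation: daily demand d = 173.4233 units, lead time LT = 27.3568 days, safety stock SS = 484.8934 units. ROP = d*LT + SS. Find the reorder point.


d*LT = 173.4233 * 27.3568 = 4744.3065
ROP = 4744.3065 + 484.8934 = 5229.1999

5229.1999 units


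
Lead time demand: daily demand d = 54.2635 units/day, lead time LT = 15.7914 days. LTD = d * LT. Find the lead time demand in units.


LTD = 54.2635 * 15.7914 = 856.8966

856.8966 units


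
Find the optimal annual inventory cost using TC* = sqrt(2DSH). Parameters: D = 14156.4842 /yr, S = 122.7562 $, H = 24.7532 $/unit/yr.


2*D*S*H = 86032034.0804
TC* = sqrt(86032034.0804) = 9275.3455

9275.3455 $/yr


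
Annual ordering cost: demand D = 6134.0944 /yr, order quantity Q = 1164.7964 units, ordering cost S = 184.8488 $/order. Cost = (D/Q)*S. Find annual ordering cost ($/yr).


Number of orders = D/Q = 5.2662
Cost = 5.2662 * 184.8488 = 973.4577

973.4577 $/yr


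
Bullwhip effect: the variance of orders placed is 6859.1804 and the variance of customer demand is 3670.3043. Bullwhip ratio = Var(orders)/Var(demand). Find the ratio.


BW = 6859.1804 / 3670.3043 = 1.8688

1.8688


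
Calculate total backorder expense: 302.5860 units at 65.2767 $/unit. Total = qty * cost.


Total = 302.5860 * 65.2767 = 19751.8155

19751.8155 $


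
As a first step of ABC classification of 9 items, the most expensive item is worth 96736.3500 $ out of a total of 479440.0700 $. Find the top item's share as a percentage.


Top item = 96736.3500
Total = 479440.0700
Percentage = 96736.3500 / 479440.0700 * 100 = 20.1769

20.1769%


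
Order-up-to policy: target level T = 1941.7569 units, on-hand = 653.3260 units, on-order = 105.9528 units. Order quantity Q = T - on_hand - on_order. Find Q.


Inventory position = OH + OO = 653.3260 + 105.9528 = 759.2788
Q = 1941.7569 - 759.2788 = 1182.4781

1182.4781 units


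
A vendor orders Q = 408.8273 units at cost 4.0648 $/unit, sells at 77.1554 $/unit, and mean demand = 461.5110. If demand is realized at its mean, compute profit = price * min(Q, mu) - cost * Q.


Sales at mu = min(408.8273, 461.5110) = 408.8273
Revenue = 77.1554 * 408.8273 = 31543.2339
Total cost = 4.0648 * 408.8273 = 1661.8012
Profit = 31543.2339 - 1661.8012 = 29881.4327

29881.4327 $


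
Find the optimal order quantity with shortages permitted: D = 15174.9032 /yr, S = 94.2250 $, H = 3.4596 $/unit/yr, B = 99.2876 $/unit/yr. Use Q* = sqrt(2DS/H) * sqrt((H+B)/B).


sqrt(2DS/H) = 909.1763
sqrt((H+B)/B) = 1.0173
Q* = 909.1763 * 1.0173 = 924.8804

924.8804 units


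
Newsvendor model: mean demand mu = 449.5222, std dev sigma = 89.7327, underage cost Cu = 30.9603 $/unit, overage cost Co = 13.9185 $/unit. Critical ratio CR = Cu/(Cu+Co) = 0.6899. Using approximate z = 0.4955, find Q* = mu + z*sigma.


CR = Cu/(Cu+Co) = 30.9603/(30.9603+13.9185) = 0.6899
z = 0.4955
Q* = 449.5222 + 0.4955 * 89.7327 = 493.9848

493.9848 units


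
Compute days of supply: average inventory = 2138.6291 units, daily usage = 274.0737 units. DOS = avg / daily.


DOS = 2138.6291 / 274.0737 = 7.8031

7.8031 days


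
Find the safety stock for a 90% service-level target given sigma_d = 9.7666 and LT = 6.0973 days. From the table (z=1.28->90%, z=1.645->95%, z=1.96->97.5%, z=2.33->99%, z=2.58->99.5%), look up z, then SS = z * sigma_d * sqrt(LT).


From the table, SL = 90% corresponds to z = 1.28
sqrt(LT) = sqrt(6.0973) = 2.4693
SS = 1.28 * 9.7666 * 2.4693 = 30.8690

30.8690 units


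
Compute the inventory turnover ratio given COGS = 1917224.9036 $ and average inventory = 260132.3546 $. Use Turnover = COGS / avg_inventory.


Turnover = 1917224.9036 / 260132.3546 = 7.3702

7.3702


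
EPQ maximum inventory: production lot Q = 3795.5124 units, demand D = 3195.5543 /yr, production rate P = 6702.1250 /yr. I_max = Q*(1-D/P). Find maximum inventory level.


D/P = 0.4768
1 - D/P = 0.5232
I_max = 3795.5124 * 0.5232 = 1985.8228

1985.8228 units


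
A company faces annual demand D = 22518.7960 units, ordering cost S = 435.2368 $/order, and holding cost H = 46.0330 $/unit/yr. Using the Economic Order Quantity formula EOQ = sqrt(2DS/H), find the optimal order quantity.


2*D*S = 2 * 22518.7960 * 435.2368 = 19602017.4218
2*D*S/H = 425825.3301
EOQ = sqrt(425825.3301) = 652.5529

652.5529 units


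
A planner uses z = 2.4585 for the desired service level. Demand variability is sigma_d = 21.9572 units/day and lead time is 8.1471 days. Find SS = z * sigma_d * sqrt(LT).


sqrt(LT) = sqrt(8.1471) = 2.8543
SS = 2.4585 * 21.9572 * 2.8543 = 154.0809

154.0809 units


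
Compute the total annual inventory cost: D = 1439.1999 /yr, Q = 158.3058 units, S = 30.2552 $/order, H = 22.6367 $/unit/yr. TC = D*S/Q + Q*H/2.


Ordering cost = D*S/Q = 275.0580
Holding cost = Q*H/2 = 1791.7605
TC = 275.0580 + 1791.7605 = 2066.8185

2066.8185 $/yr


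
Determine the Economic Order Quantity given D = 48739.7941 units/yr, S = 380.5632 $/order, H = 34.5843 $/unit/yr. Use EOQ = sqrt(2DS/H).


2*D*S = 2 * 48739.7941 * 380.5632 = 37097144.0201
2*D*S/H = 1072658.5190
EOQ = sqrt(1072658.5190) = 1035.6923

1035.6923 units


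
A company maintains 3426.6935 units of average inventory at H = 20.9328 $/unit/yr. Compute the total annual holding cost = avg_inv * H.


Cost = 3426.6935 * 20.9328 = 71730.2897

71730.2897 $/yr


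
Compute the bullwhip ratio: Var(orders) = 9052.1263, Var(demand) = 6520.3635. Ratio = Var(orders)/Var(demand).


BW = 9052.1263 / 6520.3635 = 1.3883

1.3883


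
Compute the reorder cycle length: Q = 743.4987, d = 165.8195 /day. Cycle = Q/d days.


Cycle = 743.4987 / 165.8195 = 4.4838

4.4838 days


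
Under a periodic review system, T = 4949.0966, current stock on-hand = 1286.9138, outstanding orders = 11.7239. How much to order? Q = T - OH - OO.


Inventory position = OH + OO = 1286.9138 + 11.7239 = 1298.6377
Q = 4949.0966 - 1298.6377 = 3650.4589

3650.4589 units


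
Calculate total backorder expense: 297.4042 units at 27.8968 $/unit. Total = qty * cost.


Total = 297.4042 * 27.8968 = 8296.6255

8296.6255 $


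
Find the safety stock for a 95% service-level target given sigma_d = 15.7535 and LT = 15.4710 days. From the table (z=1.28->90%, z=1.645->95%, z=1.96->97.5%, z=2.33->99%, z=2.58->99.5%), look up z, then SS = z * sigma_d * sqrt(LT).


From the table, SL = 95% corresponds to z = 1.645
sqrt(LT) = sqrt(15.4710) = 3.9333
SS = 1.645 * 15.7535 * 3.9333 = 101.9300

101.9300 units


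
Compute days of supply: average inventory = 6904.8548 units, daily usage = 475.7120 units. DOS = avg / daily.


DOS = 6904.8548 / 475.7120 = 14.5148

14.5148 days


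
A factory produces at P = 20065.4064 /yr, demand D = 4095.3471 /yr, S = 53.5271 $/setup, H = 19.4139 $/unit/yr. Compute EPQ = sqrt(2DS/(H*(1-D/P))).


1 - D/P = 1 - 0.2041 = 0.7959
H*(1-D/P) = 15.4515
2DS = 438424.1075
EPQ = sqrt(28374.1637) = 168.4463

168.4463 units


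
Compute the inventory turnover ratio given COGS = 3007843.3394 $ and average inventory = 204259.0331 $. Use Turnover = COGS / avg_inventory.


Turnover = 3007843.3394 / 204259.0331 = 14.7256

14.7256


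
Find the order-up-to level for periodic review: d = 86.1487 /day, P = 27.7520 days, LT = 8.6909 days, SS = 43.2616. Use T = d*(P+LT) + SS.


P + LT = 36.4429
d*(P+LT) = 86.1487 * 36.4429 = 3139.5085
T = 3139.5085 + 43.2616 = 3182.7701

3182.7701 units


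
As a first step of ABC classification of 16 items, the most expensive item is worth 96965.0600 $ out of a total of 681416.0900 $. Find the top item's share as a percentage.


Top item = 96965.0600
Total = 681416.0900
Percentage = 96965.0600 / 681416.0900 * 100 = 14.2299

14.2299%


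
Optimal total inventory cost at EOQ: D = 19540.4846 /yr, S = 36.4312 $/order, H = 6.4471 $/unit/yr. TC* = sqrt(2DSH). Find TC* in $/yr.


2*D*S*H = 9179165.6799
TC* = sqrt(9179165.6799) = 3029.7138

3029.7138 $/yr


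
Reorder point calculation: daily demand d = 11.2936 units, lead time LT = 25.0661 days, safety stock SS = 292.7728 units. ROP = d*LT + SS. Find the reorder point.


d*LT = 11.2936 * 25.0661 = 283.0865
ROP = 283.0865 + 292.7728 = 575.8593

575.8593 units


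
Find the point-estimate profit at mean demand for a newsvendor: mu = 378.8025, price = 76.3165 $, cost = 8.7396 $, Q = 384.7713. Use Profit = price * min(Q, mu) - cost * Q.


Sales at mu = min(384.7713, 378.8025) = 378.8025
Revenue = 76.3165 * 378.8025 = 28908.8810
Total cost = 8.7396 * 384.7713 = 3362.7473
Profit = 28908.8810 - 3362.7473 = 25546.1337

25546.1337 $


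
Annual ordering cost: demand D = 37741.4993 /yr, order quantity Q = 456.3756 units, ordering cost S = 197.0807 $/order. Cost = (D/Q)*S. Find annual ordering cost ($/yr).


Number of orders = D/Q = 82.6983
Cost = 82.6983 * 197.0807 = 16298.2445

16298.2445 $/yr


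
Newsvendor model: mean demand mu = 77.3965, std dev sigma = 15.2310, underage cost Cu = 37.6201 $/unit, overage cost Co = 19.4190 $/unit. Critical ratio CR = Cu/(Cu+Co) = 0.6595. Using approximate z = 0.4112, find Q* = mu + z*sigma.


CR = Cu/(Cu+Co) = 37.6201/(37.6201+19.4190) = 0.6595
z = 0.4112
Q* = 77.3965 + 0.4112 * 15.2310 = 83.6595

83.6595 units


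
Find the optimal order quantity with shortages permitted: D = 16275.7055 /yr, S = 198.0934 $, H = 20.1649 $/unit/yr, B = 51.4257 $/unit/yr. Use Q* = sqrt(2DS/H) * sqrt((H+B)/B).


sqrt(2DS/H) = 565.4860
sqrt((H+B)/B) = 1.1799
Q* = 565.4860 * 1.1799 = 667.2057

667.2057 units
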